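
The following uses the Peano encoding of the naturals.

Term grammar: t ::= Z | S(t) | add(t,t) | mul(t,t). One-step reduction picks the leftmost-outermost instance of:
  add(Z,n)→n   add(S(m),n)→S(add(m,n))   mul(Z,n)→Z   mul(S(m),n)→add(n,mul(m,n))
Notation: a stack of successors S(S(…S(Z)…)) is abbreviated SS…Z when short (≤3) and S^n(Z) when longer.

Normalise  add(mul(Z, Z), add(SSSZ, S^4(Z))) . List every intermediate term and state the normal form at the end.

Answer: normal form = S^7(Z)  (in 6 steps)

Derivation:
  start: add(mul(Z, Z), add(SSSZ, S^4(Z)))
  [1] add(Z, add(SSSZ, S^4(Z)))
  [2] add(SSSZ, S^4(Z))
  [3] S(add(SSZ, S^4(Z)))
  [4] S(S(add(SZ, S^4(Z))))
  [5] S(S(S(add(Z, S^4(Z)))))
  [6] S^7(Z)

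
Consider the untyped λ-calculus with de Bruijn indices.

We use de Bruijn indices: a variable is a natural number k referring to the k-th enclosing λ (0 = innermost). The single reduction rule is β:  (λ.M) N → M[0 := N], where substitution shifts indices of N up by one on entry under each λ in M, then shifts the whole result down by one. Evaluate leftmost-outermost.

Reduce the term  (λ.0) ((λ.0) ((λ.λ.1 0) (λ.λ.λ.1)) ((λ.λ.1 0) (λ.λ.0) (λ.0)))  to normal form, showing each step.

  start: (λ.0) ((λ.0) ((λ.λ.1 0) (λ.λ.λ.1)) ((λ.λ.1 0) (λ.λ.0) (λ.0)))
  step 1: (λ.0) ((λ.λ.1 0) (λ.λ.λ.1)) ((λ.λ.1 0) (λ.λ.0) (λ.0))
  step 2: (λ.λ.1 0) (λ.λ.λ.1) ((λ.λ.1 0) (λ.λ.0) (λ.0))
  step 3: (λ.(λ.λ.λ.1) 0) ((λ.λ.1 0) (λ.λ.0) (λ.0))
  step 4: (λ.λ.λ.1) ((λ.λ.1 0) (λ.λ.0) (λ.0))
  step 5: λ.λ.1

Answer: normal form = λ.λ.1  (in 5 steps)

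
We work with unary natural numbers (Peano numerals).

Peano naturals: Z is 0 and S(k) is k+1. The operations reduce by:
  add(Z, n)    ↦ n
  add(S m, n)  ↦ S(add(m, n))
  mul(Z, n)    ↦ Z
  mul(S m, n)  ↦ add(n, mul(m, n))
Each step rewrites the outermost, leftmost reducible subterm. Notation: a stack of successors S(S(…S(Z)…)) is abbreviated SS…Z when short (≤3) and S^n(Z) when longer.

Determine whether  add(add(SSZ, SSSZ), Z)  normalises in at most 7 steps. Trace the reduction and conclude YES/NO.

Answer: NO — after 7 steps the term is S(S(S(S(add(SZ, Z))))), not yet normal

Reduction:
  start: add(add(SSZ, SSSZ), Z)
  [1] add(S(add(SZ, SSSZ)), Z)
  [2] S(add(add(SZ, SSSZ), Z))
  [3] S(add(S(add(Z, SSSZ)), Z))
  [4] S(S(add(add(Z, SSSZ), Z)))
  [5] S(S(add(SSSZ, Z)))
  [6] S(S(S(add(SSZ, Z))))
  [7] S(S(S(S(add(SZ, Z)))))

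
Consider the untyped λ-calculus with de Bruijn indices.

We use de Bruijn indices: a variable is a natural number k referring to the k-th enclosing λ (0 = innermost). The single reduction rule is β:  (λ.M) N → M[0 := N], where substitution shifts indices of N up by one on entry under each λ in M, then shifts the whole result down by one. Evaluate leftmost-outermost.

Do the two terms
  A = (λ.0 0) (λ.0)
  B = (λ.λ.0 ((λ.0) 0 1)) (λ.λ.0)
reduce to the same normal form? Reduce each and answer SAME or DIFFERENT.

Term A:
  start: (λ.0 0) (λ.0)
  [1] (λ.0) (λ.0)
  [2] λ.0

Term B:
  start: (λ.λ.0 ((λ.0) 0 1)) (λ.λ.0)
  [1] λ.0 ((λ.0) 0 (λ.λ.0))
  [2] λ.0 (0 (λ.λ.0))

Answer: DIFFERENT — A ⇓ λ.0, B ⇓ λ.0 (0 (λ.λ.0))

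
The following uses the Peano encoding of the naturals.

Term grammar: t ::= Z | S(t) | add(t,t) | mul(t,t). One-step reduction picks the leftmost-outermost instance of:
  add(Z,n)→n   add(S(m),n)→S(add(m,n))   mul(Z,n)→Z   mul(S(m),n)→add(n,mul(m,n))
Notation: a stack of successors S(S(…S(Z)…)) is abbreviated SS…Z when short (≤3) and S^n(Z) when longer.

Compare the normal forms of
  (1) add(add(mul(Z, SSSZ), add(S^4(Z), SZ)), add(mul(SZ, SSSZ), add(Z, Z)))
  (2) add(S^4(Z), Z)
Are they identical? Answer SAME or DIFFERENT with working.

Term A:
  start: add(add(mul(Z, SSSZ), add(S^4(Z), SZ)), add(mul(SZ, SSSZ), add(Z, Z)))
  →1  add(add(Z, add(S^4(Z), SZ)), add(mul(SZ, SSSZ), add(Z, Z)))
  →2  add(add(S^4(Z), SZ), add(mul(SZ, SSSZ), add(Z, Z)))
  →3  add(S(add(SSSZ, SZ)), add(mul(SZ, SSSZ), add(Z, Z)))
  →4  S(add(add(SSSZ, SZ), add(mul(SZ, SSSZ), add(Z, Z))))
  →5  S(add(S(add(SSZ, SZ)), add(mul(SZ, SSSZ), add(Z, Z))))
  →6  S(S(add(add(SSZ, SZ), add(mul(SZ, SSSZ), add(Z, Z)))))
  →7  S(S(add(S(add(SZ, SZ)), add(mul(SZ, SSSZ), add(Z, Z)))))
  →8  S(S(S(add(add(SZ, SZ), add(mul(SZ, SSSZ), add(Z, Z))))))
  →9  S(S(S(add(S(add(Z, SZ)), add(mul(SZ, SSSZ), add(Z, Z))))))
  →10  S(S(S(S(add(add(Z, SZ), add(mul(SZ, SSSZ), add(Z, Z)))))))
  →11  S(S(S(S(add(SZ, add(mul(SZ, SSSZ), add(Z, Z)))))))
  →12  S(S(S(S(S(add(Z, add(mul(SZ, SSSZ), add(Z, Z))))))))
  →13  S(S(S(S(S(add(mul(SZ, SSSZ), add(Z, Z)))))))
  →14  S(S(S(S(S(add(add(SSSZ, mul(Z, SSSZ)), add(Z, Z)))))))
  →15  S(S(S(S(S(add(S(add(SSZ, mul(Z, SSSZ))), add(Z, Z)))))))
  →16  S(S(S(S(S(S(add(add(SSZ, mul(Z, SSSZ)), add(Z, Z))))))))
  →17  S(S(S(S(S(S(add(S(add(SZ, mul(Z, SSSZ))), add(Z, Z))))))))
  →18  S(S(S(S(S(S(S(add(add(SZ, mul(Z, SSSZ)), add(Z, Z)))))))))
  →19  S(S(S(S(S(S(S(add(S(add(Z, mul(Z, SSSZ))), add(Z, Z)))))))))
  →20  S(S(S(S(S(S(S(S(add(add(Z, mul(Z, SSSZ)), add(Z, Z))))))))))
  →21  S(S(S(S(S(S(S(S(add(mul(Z, SSSZ), add(Z, Z))))))))))
  →22  S(S(S(S(S(S(S(S(add(Z, add(Z, Z))))))))))
  →23  S(S(S(S(S(S(S(S(add(Z, Z)))))))))
  →24  S^8(Z)

Term B:
  start: add(S^4(Z), Z)
  →1  S(add(SSSZ, Z))
  →2  S(S(add(SSZ, Z)))
  →3  S(S(S(add(SZ, Z))))
  →4  S(S(S(S(add(Z, Z)))))
  →5  S^4(Z)

Answer: DIFFERENT — A ⇓ S^8(Z), B ⇓ S^4(Z)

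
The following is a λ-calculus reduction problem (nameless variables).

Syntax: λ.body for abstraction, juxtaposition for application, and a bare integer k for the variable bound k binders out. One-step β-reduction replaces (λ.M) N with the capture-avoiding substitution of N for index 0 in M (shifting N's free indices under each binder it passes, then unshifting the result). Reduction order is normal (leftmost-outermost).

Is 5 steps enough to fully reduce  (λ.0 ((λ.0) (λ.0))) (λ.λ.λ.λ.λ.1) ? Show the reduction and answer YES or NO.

Answer: YES — reaches normal form λ.λ.λ.λ.1 in 2 ≤ 5 steps

Working:
  start: (λ.0 ((λ.0) (λ.0))) (λ.λ.λ.λ.λ.1)
  →1  (λ.λ.λ.λ.λ.1) ((λ.0) (λ.0))
  →2  λ.λ.λ.λ.1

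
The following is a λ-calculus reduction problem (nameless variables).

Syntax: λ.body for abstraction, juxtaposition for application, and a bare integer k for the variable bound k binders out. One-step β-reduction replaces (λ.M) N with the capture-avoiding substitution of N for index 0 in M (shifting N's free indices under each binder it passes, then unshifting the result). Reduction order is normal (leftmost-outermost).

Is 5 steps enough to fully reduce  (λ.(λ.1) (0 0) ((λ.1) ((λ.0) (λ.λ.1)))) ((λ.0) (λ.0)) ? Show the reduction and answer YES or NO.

  start: (λ.(λ.1) (0 0) ((λ.1) ((λ.0) (λ.λ.1)))) ((λ.0) (λ.0))
  →1  (λ.(λ.0) (λ.0)) ((λ.0) (λ.0) ((λ.0) (λ.0))) ((λ.(λ.0) (λ.0)) ((λ.0) (λ.λ.1)))
  →2  (λ.0) (λ.0) ((λ.(λ.0) (λ.0)) ((λ.0) (λ.λ.1)))
  →3  (λ.0) ((λ.(λ.0) (λ.0)) ((λ.0) (λ.λ.1)))
  →4  (λ.(λ.0) (λ.0)) ((λ.0) (λ.λ.1))
  →5  (λ.0) (λ.0)

Answer: NO — after 5 steps the term is (λ.0) (λ.0), not yet normal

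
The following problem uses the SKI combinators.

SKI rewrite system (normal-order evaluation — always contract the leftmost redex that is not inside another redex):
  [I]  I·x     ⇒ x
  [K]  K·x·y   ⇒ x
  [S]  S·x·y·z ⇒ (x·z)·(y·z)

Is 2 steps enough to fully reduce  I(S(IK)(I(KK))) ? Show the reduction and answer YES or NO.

Answer: NO — after 2 steps the term is SK(I(KK)), not yet normal

Derivation:
  start: I(S(IK)(I(KK)))
  →1  S(IK)(I(KK))
  →2  SK(I(KK))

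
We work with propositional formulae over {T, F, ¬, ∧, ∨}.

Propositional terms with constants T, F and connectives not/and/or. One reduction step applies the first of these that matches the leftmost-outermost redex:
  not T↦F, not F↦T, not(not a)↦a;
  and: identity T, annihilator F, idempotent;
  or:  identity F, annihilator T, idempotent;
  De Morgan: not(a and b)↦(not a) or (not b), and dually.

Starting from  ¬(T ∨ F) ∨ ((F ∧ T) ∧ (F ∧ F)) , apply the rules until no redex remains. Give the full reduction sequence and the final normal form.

  start: ¬(T ∨ F) ∨ ((F ∧ T) ∧ (F ∧ F))
  →1  (¬T ∧ ¬F) ∨ ((F ∧ T) ∧ (F ∧ F))
  →2  (F ∧ ¬F) ∨ ((F ∧ T) ∧ (F ∧ F))
  →3  F ∨ ((F ∧ T) ∧ (F ∧ F))
  →4  (F ∧ T) ∧ (F ∧ F)
  →5  F ∧ (F ∧ F)
  →6  F

Answer: normal form = F  (in 6 steps)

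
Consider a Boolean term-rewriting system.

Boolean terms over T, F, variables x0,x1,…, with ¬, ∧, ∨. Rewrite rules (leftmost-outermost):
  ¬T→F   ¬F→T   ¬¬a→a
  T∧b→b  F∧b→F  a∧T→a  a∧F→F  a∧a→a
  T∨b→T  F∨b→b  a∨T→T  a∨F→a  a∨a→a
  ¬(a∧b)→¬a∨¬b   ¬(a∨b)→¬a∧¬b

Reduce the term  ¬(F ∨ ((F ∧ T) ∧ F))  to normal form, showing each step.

Answer: normal form = T  (in 8 steps)

Derivation:
  start: ¬(F ∨ ((F ∧ T) ∧ F))
  →1  ¬F ∧ ¬((F ∧ T) ∧ F)
  →2  T ∧ ¬((F ∧ T) ∧ F)
  →3  ¬((F ∧ T) ∧ F)
  →4  ¬(F ∧ T) ∨ ¬F
  →5  (¬F ∨ ¬T) ∨ ¬F
  →6  (T ∨ ¬T) ∨ ¬F
  →7  T ∨ ¬F
  →8  T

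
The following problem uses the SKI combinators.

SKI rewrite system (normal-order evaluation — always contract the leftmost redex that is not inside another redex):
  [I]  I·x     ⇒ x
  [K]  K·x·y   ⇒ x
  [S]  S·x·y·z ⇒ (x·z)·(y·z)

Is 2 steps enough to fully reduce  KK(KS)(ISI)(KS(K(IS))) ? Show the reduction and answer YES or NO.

Answer: NO — after 2 steps the term is ISI, not yet normal

Reduction:
  start: KK(KS)(ISI)(KS(K(IS)))
  →1  K(ISI)(KS(K(IS)))
  →2  ISI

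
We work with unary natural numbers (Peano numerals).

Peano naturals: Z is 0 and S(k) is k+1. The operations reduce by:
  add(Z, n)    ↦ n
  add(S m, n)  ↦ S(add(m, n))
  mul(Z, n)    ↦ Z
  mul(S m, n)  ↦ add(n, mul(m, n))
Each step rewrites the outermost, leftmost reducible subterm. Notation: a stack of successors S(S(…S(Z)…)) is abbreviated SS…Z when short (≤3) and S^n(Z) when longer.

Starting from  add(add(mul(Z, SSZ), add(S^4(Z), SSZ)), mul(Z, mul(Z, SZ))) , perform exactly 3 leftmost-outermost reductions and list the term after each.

Answer: after 3 steps: add(S(add(SSSZ, SSZ)), mul(Z, mul(Z, SZ)))

Derivation:
  start: add(add(mul(Z, SSZ), add(S^4(Z), SSZ)), mul(Z, mul(Z, SZ)))
  [1] add(add(Z, add(S^4(Z), SSZ)), mul(Z, mul(Z, SZ)))
  [2] add(add(S^4(Z), SSZ), mul(Z, mul(Z, SZ)))
  [3] add(S(add(SSSZ, SSZ)), mul(Z, mul(Z, SZ)))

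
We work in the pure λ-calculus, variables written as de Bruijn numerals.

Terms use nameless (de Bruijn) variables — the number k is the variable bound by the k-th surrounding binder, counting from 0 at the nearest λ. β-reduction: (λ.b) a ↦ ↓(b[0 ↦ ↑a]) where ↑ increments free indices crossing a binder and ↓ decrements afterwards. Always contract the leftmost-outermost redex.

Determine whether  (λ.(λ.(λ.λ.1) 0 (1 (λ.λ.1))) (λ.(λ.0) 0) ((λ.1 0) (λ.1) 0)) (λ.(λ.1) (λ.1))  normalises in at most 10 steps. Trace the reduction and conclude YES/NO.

Answer: NO — after 10 steps the term is λ.(λ.1) (λ.1), not yet normal

Reduction:
  start: (λ.(λ.(λ.λ.1) 0 (1 (λ.λ.1))) (λ.(λ.0) 0) ((λ.1 0) (λ.1) 0)) (λ.(λ.1) (λ.1))
  step 1: (λ.(λ.λ.1) 0 ((λ.(λ.1) (λ.1)) (λ.λ.1))) (λ.(λ.0) 0) ((λ.(λ.(λ.1) (λ.1)) 0) (λ.λ.(λ.1) (λ.1)) (λ.(λ.1) (λ.1)))
  step 2: (λ.λ.1) (λ.(λ.0) 0) ((λ.(λ.1) (λ.1)) (λ.λ.1)) ((λ.(λ.(λ.1) (λ.1)) 0) (λ.λ.(λ.1) (λ.1)) (λ.(λ.1) (λ.1)))
  step 3: (λ.λ.(λ.0) 0) ((λ.(λ.1) (λ.1)) (λ.λ.1)) ((λ.(λ.(λ.1) (λ.1)) 0) (λ.λ.(λ.1) (λ.1)) (λ.(λ.1) (λ.1)))
  step 4: (λ.(λ.0) 0) ((λ.(λ.(λ.1) (λ.1)) 0) (λ.λ.(λ.1) (λ.1)) (λ.(λ.1) (λ.1)))
  step 5: (λ.0) ((λ.(λ.(λ.1) (λ.1)) 0) (λ.λ.(λ.1) (λ.1)) (λ.(λ.1) (λ.1)))
  step 6: (λ.(λ.(λ.1) (λ.1)) 0) (λ.λ.(λ.1) (λ.1)) (λ.(λ.1) (λ.1))
  step 7: (λ.(λ.1) (λ.1)) (λ.λ.(λ.1) (λ.1)) (λ.(λ.1) (λ.1))
  step 8: (λ.λ.λ.(λ.1) (λ.1)) (λ.λ.λ.(λ.1) (λ.1)) (λ.(λ.1) (λ.1))
  step 9: (λ.λ.(λ.1) (λ.1)) (λ.(λ.1) (λ.1))
  step 10: λ.(λ.1) (λ.1)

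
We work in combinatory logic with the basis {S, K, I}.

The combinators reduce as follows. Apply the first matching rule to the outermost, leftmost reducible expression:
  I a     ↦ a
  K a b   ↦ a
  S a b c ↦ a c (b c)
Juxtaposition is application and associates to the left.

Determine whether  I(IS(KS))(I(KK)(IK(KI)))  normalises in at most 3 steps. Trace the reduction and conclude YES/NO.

Answer: NO — after 3 steps the term is S(KS)(KK(IK(KI))), not yet normal

Derivation:
  start: I(IS(KS))(I(KK)(IK(KI)))
  step 1: IS(KS)(I(KK)(IK(KI)))
  step 2: S(KS)(I(KK)(IK(KI)))
  step 3: S(KS)(KK(IK(KI)))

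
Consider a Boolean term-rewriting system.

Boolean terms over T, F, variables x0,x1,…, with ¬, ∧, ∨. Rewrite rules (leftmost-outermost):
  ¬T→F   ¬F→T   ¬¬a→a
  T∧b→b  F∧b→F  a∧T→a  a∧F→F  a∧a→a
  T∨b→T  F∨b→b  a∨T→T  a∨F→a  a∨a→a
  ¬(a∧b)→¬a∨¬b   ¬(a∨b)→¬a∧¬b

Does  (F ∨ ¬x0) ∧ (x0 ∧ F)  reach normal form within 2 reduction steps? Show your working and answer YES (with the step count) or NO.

Answer: NO — after 2 steps the term is ¬x0 ∧ F, not yet normal

Derivation:
  start: (F ∨ ¬x0) ∧ (x0 ∧ F)
  →1  ¬x0 ∧ (x0 ∧ F)
  →2  ¬x0 ∧ F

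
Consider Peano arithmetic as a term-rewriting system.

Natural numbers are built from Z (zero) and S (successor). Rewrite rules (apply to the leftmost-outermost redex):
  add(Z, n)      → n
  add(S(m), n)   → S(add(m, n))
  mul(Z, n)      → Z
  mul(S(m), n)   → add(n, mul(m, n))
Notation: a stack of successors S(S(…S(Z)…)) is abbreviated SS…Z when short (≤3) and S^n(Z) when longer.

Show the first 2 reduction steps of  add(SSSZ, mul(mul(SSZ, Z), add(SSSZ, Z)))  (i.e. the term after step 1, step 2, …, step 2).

Answer: after 2 steps: S(S(add(SZ, mul(mul(SSZ, Z), add(SSSZ, Z)))))

Reduction:
  start: add(SSSZ, mul(mul(SSZ, Z), add(SSSZ, Z)))
  step 1: S(add(SSZ, mul(mul(SSZ, Z), add(SSSZ, Z))))
  step 2: S(S(add(SZ, mul(mul(SSZ, Z), add(SSSZ, Z)))))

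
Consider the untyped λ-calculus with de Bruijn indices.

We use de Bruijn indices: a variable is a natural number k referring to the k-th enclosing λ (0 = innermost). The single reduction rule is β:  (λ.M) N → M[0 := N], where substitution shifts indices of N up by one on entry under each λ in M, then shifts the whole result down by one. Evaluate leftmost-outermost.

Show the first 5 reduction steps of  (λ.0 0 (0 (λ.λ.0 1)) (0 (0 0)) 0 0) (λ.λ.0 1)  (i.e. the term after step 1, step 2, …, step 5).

Answer: after 5 steps: (λ.λ.0 1) (λ.λ.0 1) ((λ.λ.0 1) ((λ.λ.0 1) (λ.λ.0 1))) (λ.λ.0 1) (λ.λ.0 1)

Derivation:
  start: (λ.0 0 (0 (λ.λ.0 1)) (0 (0 0)) 0 0) (λ.λ.0 1)
  step 1: (λ.λ.0 1) (λ.λ.0 1) ((λ.λ.0 1) (λ.λ.0 1)) ((λ.λ.0 1) ((λ.λ.0 1) (λ.λ.0 1))) (λ.λ.0 1) (λ.λ.0 1)
  step 2: (λ.0 (λ.λ.0 1)) ((λ.λ.0 1) (λ.λ.0 1)) ((λ.λ.0 1) ((λ.λ.0 1) (λ.λ.0 1))) (λ.λ.0 1) (λ.λ.0 1)
  step 3: (λ.λ.0 1) (λ.λ.0 1) (λ.λ.0 1) ((λ.λ.0 1) ((λ.λ.0 1) (λ.λ.0 1))) (λ.λ.0 1) (λ.λ.0 1)
  step 4: (λ.0 (λ.λ.0 1)) (λ.λ.0 1) ((λ.λ.0 1) ((λ.λ.0 1) (λ.λ.0 1))) (λ.λ.0 1) (λ.λ.0 1)
  step 5: (λ.λ.0 1) (λ.λ.0 1) ((λ.λ.0 1) ((λ.λ.0 1) (λ.λ.0 1))) (λ.λ.0 1) (λ.λ.0 1)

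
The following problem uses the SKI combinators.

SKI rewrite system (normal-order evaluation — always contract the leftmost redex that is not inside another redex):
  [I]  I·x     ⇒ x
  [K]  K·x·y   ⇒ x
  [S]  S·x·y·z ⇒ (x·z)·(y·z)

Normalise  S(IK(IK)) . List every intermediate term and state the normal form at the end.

  start: S(IK(IK))
  →1  S(K(IK))
  →2  S(KK)

Answer: normal form = S(KK)  (in 2 steps)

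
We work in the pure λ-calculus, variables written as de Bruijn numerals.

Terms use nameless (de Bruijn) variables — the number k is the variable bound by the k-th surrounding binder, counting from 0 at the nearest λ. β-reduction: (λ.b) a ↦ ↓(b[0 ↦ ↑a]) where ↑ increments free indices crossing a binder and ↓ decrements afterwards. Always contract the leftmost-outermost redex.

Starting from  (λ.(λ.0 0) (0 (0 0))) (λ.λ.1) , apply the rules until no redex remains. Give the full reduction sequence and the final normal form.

  start: (λ.(λ.0 0) (0 (0 0))) (λ.λ.1)
  →1  (λ.0 0) ((λ.λ.1) ((λ.λ.1) (λ.λ.1)))
  →2  (λ.λ.1) ((λ.λ.1) (λ.λ.1)) ((λ.λ.1) ((λ.λ.1) (λ.λ.1)))
  →3  (λ.(λ.λ.1) (λ.λ.1)) ((λ.λ.1) ((λ.λ.1) (λ.λ.1)))
  →4  (λ.λ.1) (λ.λ.1)
  →5  λ.λ.λ.1

Answer: normal form = λ.λ.λ.1  (in 5 steps)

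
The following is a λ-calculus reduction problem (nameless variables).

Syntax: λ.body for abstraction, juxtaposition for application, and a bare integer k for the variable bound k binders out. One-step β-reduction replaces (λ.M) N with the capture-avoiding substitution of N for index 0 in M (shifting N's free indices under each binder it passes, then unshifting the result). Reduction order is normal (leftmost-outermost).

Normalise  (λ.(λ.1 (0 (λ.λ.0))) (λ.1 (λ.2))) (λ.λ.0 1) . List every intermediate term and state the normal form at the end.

  start: (λ.(λ.1 (0 (λ.λ.0))) (λ.1 (λ.2))) (λ.λ.0 1)
  [1] (λ.(λ.λ.0 1) (0 (λ.λ.0))) (λ.(λ.λ.0 1) (λ.λ.λ.0 1))
  [2] (λ.λ.0 1) ((λ.(λ.λ.0 1) (λ.λ.λ.0 1)) (λ.λ.0))
  [3] λ.0 ((λ.(λ.λ.0 1) (λ.λ.λ.0 1)) (λ.λ.0))
  [4] λ.0 ((λ.λ.0 1) (λ.λ.λ.0 1))
  [5] λ.0 (λ.0 (λ.λ.λ.0 1))

Answer: normal form = λ.0 (λ.0 (λ.λ.λ.0 1))  (in 5 steps)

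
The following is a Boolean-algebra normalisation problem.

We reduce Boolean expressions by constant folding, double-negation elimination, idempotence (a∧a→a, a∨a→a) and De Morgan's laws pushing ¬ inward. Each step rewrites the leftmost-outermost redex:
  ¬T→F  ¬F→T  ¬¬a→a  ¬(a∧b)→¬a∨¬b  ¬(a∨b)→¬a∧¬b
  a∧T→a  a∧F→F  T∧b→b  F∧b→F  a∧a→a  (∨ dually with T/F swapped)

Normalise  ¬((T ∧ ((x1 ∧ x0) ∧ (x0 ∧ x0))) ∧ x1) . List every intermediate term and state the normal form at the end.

Answer: normal form = ((¬x1 ∨ ¬x0) ∨ ¬x0) ∨ ¬x1  (in 8 steps)

Working:
  start: ¬((T ∧ ((x1 ∧ x0) ∧ (x0 ∧ x0))) ∧ x1)
  →1  ¬(T ∧ ((x1 ∧ x0) ∧ (x0 ∧ x0))) ∨ ¬x1
  →2  (¬T ∨ ¬((x1 ∧ x0) ∧ (x0 ∧ x0))) ∨ ¬x1
  →3  (F ∨ ¬((x1 ∧ x0) ∧ (x0 ∧ x0))) ∨ ¬x1
  →4  ¬((x1 ∧ x0) ∧ (x0 ∧ x0)) ∨ ¬x1
  →5  (¬(x1 ∧ x0) ∨ ¬(x0 ∧ x0)) ∨ ¬x1
  →6  ((¬x1 ∨ ¬x0) ∨ ¬(x0 ∧ x0)) ∨ ¬x1
  →7  ((¬x1 ∨ ¬x0) ∨ (¬x0 ∨ ¬x0)) ∨ ¬x1
  →8  ((¬x1 ∨ ¬x0) ∨ ¬x0) ∨ ¬x1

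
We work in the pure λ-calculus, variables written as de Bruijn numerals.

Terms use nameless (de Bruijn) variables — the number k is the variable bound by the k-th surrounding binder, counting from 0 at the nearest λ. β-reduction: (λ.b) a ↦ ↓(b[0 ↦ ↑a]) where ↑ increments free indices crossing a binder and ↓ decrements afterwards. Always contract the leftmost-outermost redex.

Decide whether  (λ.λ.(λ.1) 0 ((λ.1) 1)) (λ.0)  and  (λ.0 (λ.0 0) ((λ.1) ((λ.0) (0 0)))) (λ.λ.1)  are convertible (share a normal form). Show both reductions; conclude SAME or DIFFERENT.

Answer: SAME — A ⇓ λ.0 0, B ⇓ λ.0 0

Reduction:
Term A:
  start: (λ.λ.(λ.1) 0 ((λ.1) 1)) (λ.0)
  step 1: λ.(λ.1) 0 ((λ.1) (λ.0))
  step 2: λ.0 ((λ.1) (λ.0))
  step 3: λ.0 0

Term B:
  start: (λ.0 (λ.0 0) ((λ.1) ((λ.0) (0 0)))) (λ.λ.1)
  step 1: (λ.λ.1) (λ.0 0) ((λ.λ.λ.1) ((λ.0) ((λ.λ.1) (λ.λ.1))))
  step 2: (λ.λ.0 0) ((λ.λ.λ.1) ((λ.0) ((λ.λ.1) (λ.λ.1))))
  step 3: λ.0 0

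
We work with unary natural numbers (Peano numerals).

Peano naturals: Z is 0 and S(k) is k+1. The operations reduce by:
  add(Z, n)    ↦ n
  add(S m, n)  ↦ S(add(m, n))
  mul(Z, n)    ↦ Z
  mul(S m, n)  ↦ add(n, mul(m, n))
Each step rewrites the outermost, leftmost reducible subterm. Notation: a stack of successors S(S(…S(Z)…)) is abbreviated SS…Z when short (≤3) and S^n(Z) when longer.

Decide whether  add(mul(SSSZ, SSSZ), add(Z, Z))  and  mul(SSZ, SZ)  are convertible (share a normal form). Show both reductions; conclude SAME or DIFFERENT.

Term A:
  start: add(mul(SSSZ, SSSZ), add(Z, Z))
  →1  add(add(SSSZ, mul(SSZ, SSSZ)), add(Z, Z))
  →2  add(S(add(SSZ, mul(SSZ, SSSZ))), add(Z, Z))
  →3  S(add(add(SSZ, mul(SSZ, SSSZ)), add(Z, Z)))
  →4  S(add(S(add(SZ, mul(SSZ, SSSZ))), add(Z, Z)))
  →5  S(S(add(add(SZ, mul(SSZ, SSSZ)), add(Z, Z))))
  →6  S(S(add(S(add(Z, mul(SSZ, SSSZ))), add(Z, Z))))
  →7  S(S(S(add(add(Z, mul(SSZ, SSSZ)), add(Z, Z)))))
  →8  S(S(S(add(mul(SSZ, SSSZ), add(Z, Z)))))
  →9  S(S(S(add(add(SSSZ, mul(SZ, SSSZ)), add(Z, Z)))))
  →10  S(S(S(add(S(add(SSZ, mul(SZ, SSSZ))), add(Z, Z)))))
  →11  S(S(S(S(add(add(SSZ, mul(SZ, SSSZ)), add(Z, Z))))))
  →12  S(S(S(S(add(S(add(SZ, mul(SZ, SSSZ))), add(Z, Z))))))
  →13  S(S(S(S(S(add(add(SZ, mul(SZ, SSSZ)), add(Z, Z)))))))
  →14  S(S(S(S(S(add(S(add(Z, mul(SZ, SSSZ))), add(Z, Z)))))))
  →15  S(S(S(S(S(S(add(add(Z, mul(SZ, SSSZ)), add(Z, Z))))))))
  →16  S(S(S(S(S(S(add(mul(SZ, SSSZ), add(Z, Z))))))))
  →17  S(S(S(S(S(S(add(add(SSSZ, mul(Z, SSSZ)), add(Z, Z))))))))
  →18  S(S(S(S(S(S(add(S(add(SSZ, mul(Z, SSSZ))), add(Z, Z))))))))
  →19  S(S(S(S(S(S(S(add(add(SSZ, mul(Z, SSSZ)), add(Z, Z)))))))))
  →20  S(S(S(S(S(S(S(add(S(add(SZ, mul(Z, SSSZ))), add(Z, Z)))))))))
  →21  S(S(S(S(S(S(S(S(add(add(SZ, mul(Z, SSSZ)), add(Z, Z))))))))))
  →22  S(S(S(S(S(S(S(S(add(S(add(Z, mul(Z, SSSZ))), add(Z, Z))))))))))
  →23  S(S(S(S(S(S(S(S(S(add(add(Z, mul(Z, SSSZ)), add(Z, Z)))))))))))
  →24  S(S(S(S(S(S(S(S(S(add(mul(Z, SSSZ), add(Z, Z)))))))))))
  →25  S(S(S(S(S(S(S(S(S(add(Z, add(Z, Z)))))))))))
  →26  S(S(S(S(S(S(S(S(S(add(Z, Z))))))))))
  →27  S^9(Z)

Term B:
  start: mul(SSZ, SZ)
  →1  add(SZ, mul(SZ, SZ))
  →2  S(add(Z, mul(SZ, SZ)))
  →3  S(mul(SZ, SZ))
  →4  S(add(SZ, mul(Z, SZ)))
  →5  S(S(add(Z, mul(Z, SZ))))
  →6  S(S(mul(Z, SZ)))
  →7  SSZ

Answer: DIFFERENT — A ⇓ S^9(Z), B ⇓ SSZ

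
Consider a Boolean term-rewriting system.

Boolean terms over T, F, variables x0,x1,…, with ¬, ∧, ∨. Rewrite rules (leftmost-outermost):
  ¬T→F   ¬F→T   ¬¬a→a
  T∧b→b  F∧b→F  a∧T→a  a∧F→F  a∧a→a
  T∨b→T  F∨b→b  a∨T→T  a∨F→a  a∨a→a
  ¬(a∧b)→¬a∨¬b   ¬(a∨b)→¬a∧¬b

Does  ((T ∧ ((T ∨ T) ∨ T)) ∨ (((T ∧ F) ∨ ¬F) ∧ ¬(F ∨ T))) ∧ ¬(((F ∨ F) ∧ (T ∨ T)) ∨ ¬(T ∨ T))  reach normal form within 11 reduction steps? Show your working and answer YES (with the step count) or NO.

Answer: NO — after 11 steps the term is ¬¬(T ∨ T), not yet normal

Derivation:
  start: ((T ∧ ((T ∨ T) ∨ T)) ∨ (((T ∧ F) ∨ ¬F) ∧ ¬(F ∨ T))) ∧ ¬(((F ∨ F) ∧ (T ∨ T)) ∨ ¬(T ∨ T))
  [1] (((T ∨ T) ∨ T) ∨ (((T ∧ F) ∨ ¬F) ∧ ¬(F ∨ T))) ∧ ¬(((F ∨ F) ∧ (T ∨ T)) ∨ ¬(T ∨ T))
  [2] (T ∨ (((T ∧ F) ∨ ¬F) ∧ ¬(F ∨ T))) ∧ ¬(((F ∨ F) ∧ (T ∨ T)) ∨ ¬(T ∨ T))
  [3] T ∧ ¬(((F ∨ F) ∧ (T ∨ T)) ∨ ¬(T ∨ T))
  [4] ¬(((F ∨ F) ∧ (T ∨ T)) ∨ ¬(T ∨ T))
  [5] ¬((F ∨ F) ∧ (T ∨ T)) ∧ ¬¬(T ∨ T)
  [6] (¬(F ∨ F) ∨ ¬(T ∨ T)) ∧ ¬¬(T ∨ T)
  [7] ((¬F ∧ ¬F) ∨ ¬(T ∨ T)) ∧ ¬¬(T ∨ T)
  [8] (¬F ∨ ¬(T ∨ T)) ∧ ¬¬(T ∨ T)
  [9] (T ∨ ¬(T ∨ T)) ∧ ¬¬(T ∨ T)
  [10] T ∧ ¬¬(T ∨ T)
  [11] ¬¬(T ∨ T)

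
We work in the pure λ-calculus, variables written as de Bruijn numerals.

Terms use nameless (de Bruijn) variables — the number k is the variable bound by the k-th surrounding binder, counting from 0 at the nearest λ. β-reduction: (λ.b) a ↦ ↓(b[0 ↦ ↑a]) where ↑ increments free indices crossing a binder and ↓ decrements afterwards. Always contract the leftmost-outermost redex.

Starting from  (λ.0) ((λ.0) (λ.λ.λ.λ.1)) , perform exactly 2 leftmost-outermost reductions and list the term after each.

  start: (λ.0) ((λ.0) (λ.λ.λ.λ.1))
  →1  (λ.0) (λ.λ.λ.λ.1)
  →2  λ.λ.λ.λ.1

Answer: after 2 steps: λ.λ.λ.λ.1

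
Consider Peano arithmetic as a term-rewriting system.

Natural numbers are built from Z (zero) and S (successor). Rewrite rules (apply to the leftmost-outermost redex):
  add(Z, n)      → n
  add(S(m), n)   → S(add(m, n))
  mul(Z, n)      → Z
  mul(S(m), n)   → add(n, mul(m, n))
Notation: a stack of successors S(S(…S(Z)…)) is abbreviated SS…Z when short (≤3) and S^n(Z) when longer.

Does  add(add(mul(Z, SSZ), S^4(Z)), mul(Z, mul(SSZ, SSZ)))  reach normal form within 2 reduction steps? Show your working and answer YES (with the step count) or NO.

  start: add(add(mul(Z, SSZ), S^4(Z)), mul(Z, mul(SSZ, SSZ)))
  step 1: add(add(Z, S^4(Z)), mul(Z, mul(SSZ, SSZ)))
  step 2: add(S^4(Z), mul(Z, mul(SSZ, SSZ)))

Answer: NO — after 2 steps the term is add(S^4(Z), mul(Z, mul(SSZ, SSZ))), not yet normal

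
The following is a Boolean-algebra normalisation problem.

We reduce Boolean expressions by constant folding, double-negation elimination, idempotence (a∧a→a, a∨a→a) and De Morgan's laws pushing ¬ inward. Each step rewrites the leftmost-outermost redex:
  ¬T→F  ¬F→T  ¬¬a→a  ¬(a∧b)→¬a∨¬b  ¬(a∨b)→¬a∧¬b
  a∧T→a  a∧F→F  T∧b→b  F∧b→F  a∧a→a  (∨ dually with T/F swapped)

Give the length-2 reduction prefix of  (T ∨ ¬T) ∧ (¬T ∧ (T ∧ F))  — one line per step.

Answer: after 2 steps: ¬T ∧ (T ∧ F)

Working:
  start: (T ∨ ¬T) ∧ (¬T ∧ (T ∧ F))
  [1] T ∧ (¬T ∧ (T ∧ F))
  [2] ¬T ∧ (T ∧ F)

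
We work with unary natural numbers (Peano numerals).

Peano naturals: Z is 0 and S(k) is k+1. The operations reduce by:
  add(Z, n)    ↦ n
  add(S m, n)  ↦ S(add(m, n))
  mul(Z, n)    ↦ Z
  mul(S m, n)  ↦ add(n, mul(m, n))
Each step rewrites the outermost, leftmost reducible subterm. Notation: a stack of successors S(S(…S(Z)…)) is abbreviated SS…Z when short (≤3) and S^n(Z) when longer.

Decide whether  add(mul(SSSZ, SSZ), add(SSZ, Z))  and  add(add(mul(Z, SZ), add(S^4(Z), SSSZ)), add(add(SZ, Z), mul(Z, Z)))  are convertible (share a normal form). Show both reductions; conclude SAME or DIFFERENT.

Term A:
  start: add(mul(SSSZ, SSZ), add(SSZ, Z))
  step 1: add(add(SSZ, mul(SSZ, SSZ)), add(SSZ, Z))
  step 2: add(S(add(SZ, mul(SSZ, SSZ))), add(SSZ, Z))
  step 3: S(add(add(SZ, mul(SSZ, SSZ)), add(SSZ, Z)))
  step 4: S(add(S(add(Z, mul(SSZ, SSZ))), add(SSZ, Z)))
  step 5: S(S(add(add(Z, mul(SSZ, SSZ)), add(SSZ, Z))))
  step 6: S(S(add(mul(SSZ, SSZ), add(SSZ, Z))))
  step 7: S(S(add(add(SSZ, mul(SZ, SSZ)), add(SSZ, Z))))
  step 8: S(S(add(S(add(SZ, mul(SZ, SSZ))), add(SSZ, Z))))
  step 9: S(S(S(add(add(SZ, mul(SZ, SSZ)), add(SSZ, Z)))))
  step 10: S(S(S(add(S(add(Z, mul(SZ, SSZ))), add(SSZ, Z)))))
  step 11: S(S(S(S(add(add(Z, mul(SZ, SSZ)), add(SSZ, Z))))))
  step 12: S(S(S(S(add(mul(SZ, SSZ), add(SSZ, Z))))))
  step 13: S(S(S(S(add(add(SSZ, mul(Z, SSZ)), add(SSZ, Z))))))
  step 14: S(S(S(S(add(S(add(SZ, mul(Z, SSZ))), add(SSZ, Z))))))
  step 15: S(S(S(S(S(add(add(SZ, mul(Z, SSZ)), add(SSZ, Z)))))))
  step 16: S(S(S(S(S(add(S(add(Z, mul(Z, SSZ))), add(SSZ, Z)))))))
  step 17: S(S(S(S(S(S(add(add(Z, mul(Z, SSZ)), add(SSZ, Z))))))))
  step 18: S(S(S(S(S(S(add(mul(Z, SSZ), add(SSZ, Z))))))))
  step 19: S(S(S(S(S(S(add(Z, add(SSZ, Z))))))))
  step 20: S(S(S(S(S(S(add(SSZ, Z)))))))
  step 21: S(S(S(S(S(S(S(add(SZ, Z))))))))
  step 22: S(S(S(S(S(S(S(S(add(Z, Z)))))))))
  step 23: S^8(Z)

Term B:
  start: add(add(mul(Z, SZ), add(S^4(Z), SSSZ)), add(add(SZ, Z), mul(Z, Z)))
  step 1: add(add(Z, add(S^4(Z), SSSZ)), add(add(SZ, Z), mul(Z, Z)))
  step 2: add(add(S^4(Z), SSSZ), add(add(SZ, Z), mul(Z, Z)))
  step 3: add(S(add(SSSZ, SSSZ)), add(add(SZ, Z), mul(Z, Z)))
  step 4: S(add(add(SSSZ, SSSZ), add(add(SZ, Z), mul(Z, Z))))
  step 5: S(add(S(add(SSZ, SSSZ)), add(add(SZ, Z), mul(Z, Z))))
  step 6: S(S(add(add(SSZ, SSSZ), add(add(SZ, Z), mul(Z, Z)))))
  step 7: S(S(add(S(add(SZ, SSSZ)), add(add(SZ, Z), mul(Z, Z)))))
  step 8: S(S(S(add(add(SZ, SSSZ), add(add(SZ, Z), mul(Z, Z))))))
  step 9: S(S(S(add(S(add(Z, SSSZ)), add(add(SZ, Z), mul(Z, Z))))))
  step 10: S(S(S(S(add(add(Z, SSSZ), add(add(SZ, Z), mul(Z, Z)))))))
  step 11: S(S(S(S(add(SSSZ, add(add(SZ, Z), mul(Z, Z)))))))
  step 12: S(S(S(S(S(add(SSZ, add(add(SZ, Z), mul(Z, Z))))))))
  step 13: S(S(S(S(S(S(add(SZ, add(add(SZ, Z), mul(Z, Z)))))))))
  step 14: S(S(S(S(S(S(S(add(Z, add(add(SZ, Z), mul(Z, Z))))))))))
  step 15: S(S(S(S(S(S(S(add(add(SZ, Z), mul(Z, Z)))))))))
  step 16: S(S(S(S(S(S(S(add(S(add(Z, Z)), mul(Z, Z)))))))))
  step 17: S(S(S(S(S(S(S(S(add(add(Z, Z), mul(Z, Z))))))))))
  step 18: S(S(S(S(S(S(S(S(add(Z, mul(Z, Z))))))))))
  step 19: S(S(S(S(S(S(S(S(mul(Z, Z)))))))))
  step 20: S^8(Z)

Answer: SAME — A ⇓ S^8(Z), B ⇓ S^8(Z)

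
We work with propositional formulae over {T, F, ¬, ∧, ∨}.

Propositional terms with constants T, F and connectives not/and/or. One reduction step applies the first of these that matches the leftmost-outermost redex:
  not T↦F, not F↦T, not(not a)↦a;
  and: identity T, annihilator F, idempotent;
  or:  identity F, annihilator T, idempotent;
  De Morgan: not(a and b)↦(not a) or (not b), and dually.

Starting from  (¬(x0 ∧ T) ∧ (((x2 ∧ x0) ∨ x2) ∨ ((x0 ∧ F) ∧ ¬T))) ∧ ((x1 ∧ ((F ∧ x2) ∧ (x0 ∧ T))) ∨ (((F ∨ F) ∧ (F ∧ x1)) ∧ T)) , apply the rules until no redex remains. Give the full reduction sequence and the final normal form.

Answer: normal form = F  (in 14 steps)

Working:
  start: (¬(x0 ∧ T) ∧ (((x2 ∧ x0) ∨ x2) ∨ ((x0 ∧ F) ∧ ¬T))) ∧ ((x1 ∧ ((F ∧ x2) ∧ (x0 ∧ T))) ∨ (((F ∨ F) ∧ (F ∧ x1)) ∧ T))
  step 1: ((¬x0 ∨ ¬T) ∧ (((x2 ∧ x0) ∨ x2) ∨ ((x0 ∧ F) ∧ ¬T))) ∧ ((x1 ∧ ((F ∧ x2) ∧ (x0 ∧ T))) ∨ (((F ∨ F) ∧ (F ∧ x1)) ∧ T))
  step 2: ((¬x0 ∨ F) ∧ (((x2 ∧ x0) ∨ x2) ∨ ((x0 ∧ F) ∧ ¬T))) ∧ ((x1 ∧ ((F ∧ x2) ∧ (x0 ∧ T))) ∨ (((F ∨ F) ∧ (F ∧ x1)) ∧ T))
  step 3: (¬x0 ∧ (((x2 ∧ x0) ∨ x2) ∨ ((x0 ∧ F) ∧ ¬T))) ∧ ((x1 ∧ ((F ∧ x2) ∧ (x0 ∧ T))) ∨ (((F ∨ F) ∧ (F ∧ x1)) ∧ T))
  step 4: (¬x0 ∧ (((x2 ∧ x0) ∨ x2) ∨ (F ∧ ¬T))) ∧ ((x1 ∧ ((F ∧ x2) ∧ (x0 ∧ T))) ∨ (((F ∨ F) ∧ (F ∧ x1)) ∧ T))
  step 5: (¬x0 ∧ (((x2 ∧ x0) ∨ x2) ∨ F)) ∧ ((x1 ∧ ((F ∧ x2) ∧ (x0 ∧ T))) ∨ (((F ∨ F) ∧ (F ∧ x1)) ∧ T))
  step 6: (¬x0 ∧ ((x2 ∧ x0) ∨ x2)) ∧ ((x1 ∧ ((F ∧ x2) ∧ (x0 ∧ T))) ∨ (((F ∨ F) ∧ (F ∧ x1)) ∧ T))
  step 7: (¬x0 ∧ ((x2 ∧ x0) ∨ x2)) ∧ ((x1 ∧ (F ∧ (x0 ∧ T))) ∨ (((F ∨ F) ∧ (F ∧ x1)) ∧ T))
  step 8: (¬x0 ∧ ((x2 ∧ x0) ∨ x2)) ∧ ((x1 ∧ F) ∨ (((F ∨ F) ∧ (F ∧ x1)) ∧ T))
  step 9: (¬x0 ∧ ((x2 ∧ x0) ∨ x2)) ∧ (F ∨ (((F ∨ F) ∧ (F ∧ x1)) ∧ T))
  step 10: (¬x0 ∧ ((x2 ∧ x0) ∨ x2)) ∧ (((F ∨ F) ∧ (F ∧ x1)) ∧ T)
  step 11: (¬x0 ∧ ((x2 ∧ x0) ∨ x2)) ∧ ((F ∨ F) ∧ (F ∧ x1))
  step 12: (¬x0 ∧ ((x2 ∧ x0) ∨ x2)) ∧ (F ∧ (F ∧ x1))
  step 13: (¬x0 ∧ ((x2 ∧ x0) ∨ x2)) ∧ F
  step 14: F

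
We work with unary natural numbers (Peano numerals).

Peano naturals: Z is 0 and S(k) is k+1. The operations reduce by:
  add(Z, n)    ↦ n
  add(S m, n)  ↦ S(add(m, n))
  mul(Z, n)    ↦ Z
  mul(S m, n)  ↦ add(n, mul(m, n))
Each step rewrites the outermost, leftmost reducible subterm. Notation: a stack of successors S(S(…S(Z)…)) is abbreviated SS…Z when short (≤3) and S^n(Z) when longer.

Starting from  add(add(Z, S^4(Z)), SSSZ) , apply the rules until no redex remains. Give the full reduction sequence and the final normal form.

Answer: normal form = S^7(Z)  (in 6 steps)

Reduction:
  start: add(add(Z, S^4(Z)), SSSZ)
  [1] add(S^4(Z), SSSZ)
  [2] S(add(SSSZ, SSSZ))
  [3] S(S(add(SSZ, SSSZ)))
  [4] S(S(S(add(SZ, SSSZ))))
  [5] S(S(S(S(add(Z, SSSZ)))))
  [6] S^7(Z)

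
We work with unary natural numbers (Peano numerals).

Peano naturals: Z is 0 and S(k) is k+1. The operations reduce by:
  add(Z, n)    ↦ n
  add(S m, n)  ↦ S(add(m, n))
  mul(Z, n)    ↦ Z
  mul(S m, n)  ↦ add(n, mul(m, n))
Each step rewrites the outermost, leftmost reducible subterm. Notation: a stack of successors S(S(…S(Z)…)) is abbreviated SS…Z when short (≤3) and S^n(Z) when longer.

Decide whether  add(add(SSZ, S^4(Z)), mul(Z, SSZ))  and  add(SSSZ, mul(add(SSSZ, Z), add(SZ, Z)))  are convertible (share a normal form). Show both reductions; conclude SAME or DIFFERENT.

Term A:
  start: add(add(SSZ, S^4(Z)), mul(Z, SSZ))
  [1] add(S(add(SZ, S^4(Z))), mul(Z, SSZ))
  [2] S(add(add(SZ, S^4(Z)), mul(Z, SSZ)))
  [3] S(add(S(add(Z, S^4(Z))), mul(Z, SSZ)))
  [4] S(S(add(add(Z, S^4(Z)), mul(Z, SSZ))))
  [5] S(S(add(S^4(Z), mul(Z, SSZ))))
  [6] S(S(S(add(SSSZ, mul(Z, SSZ)))))
  [7] S(S(S(S(add(SSZ, mul(Z, SSZ))))))
  [8] S(S(S(S(S(add(SZ, mul(Z, SSZ)))))))
  [9] S(S(S(S(S(S(add(Z, mul(Z, SSZ))))))))
  [10] S(S(S(S(S(S(mul(Z, SSZ)))))))
  [11] S^6(Z)

Term B:
  start: add(SSSZ, mul(add(SSSZ, Z), add(SZ, Z)))
  [1] S(add(SSZ, mul(add(SSSZ, Z), add(SZ, Z))))
  [2] S(S(add(SZ, mul(add(SSSZ, Z), add(SZ, Z)))))
  [3] S(S(S(add(Z, mul(add(SSSZ, Z), add(SZ, Z))))))
  [4] S(S(S(mul(add(SSSZ, Z), add(SZ, Z)))))
  [5] S(S(S(mul(S(add(SSZ, Z)), add(SZ, Z)))))
  [6] S(S(S(add(add(SZ, Z), mul(add(SSZ, Z), add(SZ, Z))))))
  [7] S(S(S(add(S(add(Z, Z)), mul(add(SSZ, Z), add(SZ, Z))))))
  [8] S(S(S(S(add(add(Z, Z), mul(add(SSZ, Z), add(SZ, Z)))))))
  [9] S(S(S(S(add(Z, mul(add(SSZ, Z), add(SZ, Z)))))))
  [10] S(S(S(S(mul(add(SSZ, Z), add(SZ, Z))))))
  [11] S(S(S(S(mul(S(add(SZ, Z)), add(SZ, Z))))))
  [12] S(S(S(S(add(add(SZ, Z), mul(add(SZ, Z), add(SZ, Z)))))))
  [13] S(S(S(S(add(S(add(Z, Z)), mul(add(SZ, Z), add(SZ, Z)))))))
  [14] S(S(S(S(S(add(add(Z, Z), mul(add(SZ, Z), add(SZ, Z))))))))
  [15] S(S(S(S(S(add(Z, mul(add(SZ, Z), add(SZ, Z))))))))
  [16] S(S(S(S(S(mul(add(SZ, Z), add(SZ, Z)))))))
  [17] S(S(S(S(S(mul(S(add(Z, Z)), add(SZ, Z)))))))
  [18] S(S(S(S(S(add(add(SZ, Z), mul(add(Z, Z), add(SZ, Z))))))))
  [19] S(S(S(S(S(add(S(add(Z, Z)), mul(add(Z, Z), add(SZ, Z))))))))
  [20] S(S(S(S(S(S(add(add(Z, Z), mul(add(Z, Z), add(SZ, Z)))))))))
  [21] S(S(S(S(S(S(add(Z, mul(add(Z, Z), add(SZ, Z)))))))))
  [22] S(S(S(S(S(S(mul(add(Z, Z), add(SZ, Z))))))))
  [23] S(S(S(S(S(S(mul(Z, add(SZ, Z))))))))
  [24] S^6(Z)

Answer: SAME — A ⇓ S^6(Z), B ⇓ S^6(Z)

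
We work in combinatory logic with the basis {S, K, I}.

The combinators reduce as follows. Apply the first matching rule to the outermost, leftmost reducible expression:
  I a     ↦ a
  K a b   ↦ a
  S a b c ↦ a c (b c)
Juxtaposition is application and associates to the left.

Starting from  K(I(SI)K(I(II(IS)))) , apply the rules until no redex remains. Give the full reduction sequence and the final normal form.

  start: K(I(SI)K(I(II(IS))))
  [1] K(SIK(I(II(IS))))
  [2] K(I(I(II(IS)))(K(I(II(IS)))))
  [3] K(I(II(IS))(K(I(II(IS)))))
  [4] K(II(IS)(K(I(II(IS)))))
  [5] K(I(IS)(K(I(II(IS)))))
  [6] K(IS(K(I(II(IS)))))
  [7] K(S(K(I(II(IS)))))
  [8] K(S(K(II(IS))))
  [9] K(S(K(I(IS))))
  [10] K(S(K(IS)))
  [11] K(S(KS))

Answer: normal form = K(S(KS))  (in 11 steps)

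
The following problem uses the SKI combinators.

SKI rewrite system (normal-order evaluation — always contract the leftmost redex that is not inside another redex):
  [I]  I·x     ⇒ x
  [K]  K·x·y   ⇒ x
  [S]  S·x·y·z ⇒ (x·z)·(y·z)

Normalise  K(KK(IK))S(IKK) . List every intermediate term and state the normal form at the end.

  start: K(KK(IK))S(IKK)
  step 1: KK(IK)(IKK)
  step 2: K(IKK)
  step 3: K(KK)

Answer: normal form = K(KK)  (in 3 steps)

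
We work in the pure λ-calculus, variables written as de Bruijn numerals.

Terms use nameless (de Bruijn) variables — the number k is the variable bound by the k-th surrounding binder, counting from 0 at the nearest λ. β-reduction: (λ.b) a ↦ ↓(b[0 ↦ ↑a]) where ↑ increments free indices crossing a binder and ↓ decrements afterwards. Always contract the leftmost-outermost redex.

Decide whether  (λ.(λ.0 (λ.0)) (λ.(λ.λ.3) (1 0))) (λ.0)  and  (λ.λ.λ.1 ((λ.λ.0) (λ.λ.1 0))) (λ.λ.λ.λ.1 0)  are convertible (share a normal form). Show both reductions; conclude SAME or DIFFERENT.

Term A:
  start: (λ.(λ.0 (λ.0)) (λ.(λ.λ.3) (1 0))) (λ.0)
  [1] (λ.0 (λ.0)) (λ.(λ.λ.λ.0) ((λ.0) 0))
  [2] (λ.(λ.λ.λ.0) ((λ.0) 0)) (λ.0)
  [3] (λ.λ.λ.0) ((λ.0) (λ.0))
  [4] λ.λ.0

Term B:
  start: (λ.λ.λ.1 ((λ.λ.0) (λ.λ.1 0))) (λ.λ.λ.λ.1 0)
  [1] λ.λ.1 ((λ.λ.0) (λ.λ.1 0))
  [2] λ.λ.1 (λ.0)

Answer: DIFFERENT — A ⇓ λ.λ.0, B ⇓ λ.λ.1 (λ.0)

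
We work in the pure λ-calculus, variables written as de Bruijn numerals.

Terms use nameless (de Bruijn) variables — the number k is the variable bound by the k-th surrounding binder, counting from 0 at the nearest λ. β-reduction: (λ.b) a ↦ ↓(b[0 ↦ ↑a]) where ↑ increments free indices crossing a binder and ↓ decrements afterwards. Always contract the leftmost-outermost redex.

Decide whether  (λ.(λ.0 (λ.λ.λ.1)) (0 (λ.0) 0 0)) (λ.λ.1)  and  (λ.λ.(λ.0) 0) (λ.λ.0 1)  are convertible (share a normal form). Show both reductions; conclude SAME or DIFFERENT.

Term A:
  start: (λ.(λ.0 (λ.λ.λ.1)) (0 (λ.0) 0 0)) (λ.λ.1)
  step 1: (λ.0 (λ.λ.λ.1)) ((λ.λ.1) (λ.0) (λ.λ.1) (λ.λ.1))
  step 2: (λ.λ.1) (λ.0) (λ.λ.1) (λ.λ.1) (λ.λ.λ.1)
  step 3: (λ.λ.0) (λ.λ.1) (λ.λ.1) (λ.λ.λ.1)
  step 4: (λ.0) (λ.λ.1) (λ.λ.λ.1)
  step 5: (λ.λ.1) (λ.λ.λ.1)
  step 6: λ.λ.λ.λ.1

Term B:
  start: (λ.λ.(λ.0) 0) (λ.λ.0 1)
  step 1: λ.(λ.0) 0
  step 2: λ.0

Answer: DIFFERENT — A ⇓ λ.λ.λ.λ.1, B ⇓ λ.0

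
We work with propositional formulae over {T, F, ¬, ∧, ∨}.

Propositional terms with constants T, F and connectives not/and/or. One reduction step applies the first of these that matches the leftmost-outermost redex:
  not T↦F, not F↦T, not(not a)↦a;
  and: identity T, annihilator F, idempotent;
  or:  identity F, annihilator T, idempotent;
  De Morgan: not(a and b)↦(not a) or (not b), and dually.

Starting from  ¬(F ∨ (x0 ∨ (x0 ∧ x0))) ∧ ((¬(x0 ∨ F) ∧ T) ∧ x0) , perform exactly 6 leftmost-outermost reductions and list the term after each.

Answer: after 6 steps: (¬x0 ∧ ¬x0) ∧ ((¬(x0 ∨ F) ∧ T) ∧ x0)

Working:
  start: ¬(F ∨ (x0 ∨ (x0 ∧ x0))) ∧ ((¬(x0 ∨ F) ∧ T) ∧ x0)
  →1  (¬F ∧ ¬(x0 ∨ (x0 ∧ x0))) ∧ ((¬(x0 ∨ F) ∧ T) ∧ x0)
  →2  (T ∧ ¬(x0 ∨ (x0 ∧ x0))) ∧ ((¬(x0 ∨ F) ∧ T) ∧ x0)
  →3  ¬(x0 ∨ (x0 ∧ x0)) ∧ ((¬(x0 ∨ F) ∧ T) ∧ x0)
  →4  (¬x0 ∧ ¬(x0 ∧ x0)) ∧ ((¬(x0 ∨ F) ∧ T) ∧ x0)
  →5  (¬x0 ∧ (¬x0 ∨ ¬x0)) ∧ ((¬(x0 ∨ F) ∧ T) ∧ x0)
  →6  (¬x0 ∧ ¬x0) ∧ ((¬(x0 ∨ F) ∧ T) ∧ x0)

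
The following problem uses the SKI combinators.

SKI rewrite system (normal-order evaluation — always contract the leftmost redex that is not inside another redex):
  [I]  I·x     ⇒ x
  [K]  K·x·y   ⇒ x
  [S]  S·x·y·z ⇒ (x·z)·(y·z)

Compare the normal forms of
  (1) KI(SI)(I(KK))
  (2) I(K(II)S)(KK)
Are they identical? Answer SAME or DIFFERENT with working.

Term A:
  start: KI(SI)(I(KK))
  [1] I(I(KK))
  [2] I(KK)
  [3] KK

Term B:
  start: I(K(II)S)(KK)
  [1] K(II)S(KK)
  [2] II(KK)
  [3] I(KK)
  [4] KK

Answer: SAME — A ⇓ KK, B ⇓ KK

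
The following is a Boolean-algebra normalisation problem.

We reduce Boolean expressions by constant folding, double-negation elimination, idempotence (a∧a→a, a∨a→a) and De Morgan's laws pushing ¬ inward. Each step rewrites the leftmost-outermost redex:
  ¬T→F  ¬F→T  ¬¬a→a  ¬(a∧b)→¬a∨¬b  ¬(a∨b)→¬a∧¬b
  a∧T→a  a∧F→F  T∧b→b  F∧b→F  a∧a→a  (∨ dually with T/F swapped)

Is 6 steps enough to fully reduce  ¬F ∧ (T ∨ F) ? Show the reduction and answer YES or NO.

  start: ¬F ∧ (T ∨ F)
  step 1: T ∧ (T ∨ F)
  step 2: T ∨ F
  step 3: T

Answer: YES — reaches normal form T in 3 ≤ 6 steps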